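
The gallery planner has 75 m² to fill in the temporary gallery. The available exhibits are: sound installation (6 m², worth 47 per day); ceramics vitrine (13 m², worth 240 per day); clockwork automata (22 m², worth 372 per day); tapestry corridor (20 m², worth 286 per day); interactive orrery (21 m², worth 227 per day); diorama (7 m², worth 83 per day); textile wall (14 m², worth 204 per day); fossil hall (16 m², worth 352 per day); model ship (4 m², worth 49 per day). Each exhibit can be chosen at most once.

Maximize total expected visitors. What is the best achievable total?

Density check — fossil hall 22.00, ceramics vitrine 18.46, clockwork automata 16.91, textile wall 14.57 are the best per m².
A density-first pass picks sound installation + ceramics vitrine + clockwork automata + textile wall + fossil hall + model ship — 1264 at 75 m².
Replace sound installation and textile wall with tapestry corridor: the trade gains 35 net, giving 1299 at 75 m².
Nothing else within 75 m² beats 1299.

1299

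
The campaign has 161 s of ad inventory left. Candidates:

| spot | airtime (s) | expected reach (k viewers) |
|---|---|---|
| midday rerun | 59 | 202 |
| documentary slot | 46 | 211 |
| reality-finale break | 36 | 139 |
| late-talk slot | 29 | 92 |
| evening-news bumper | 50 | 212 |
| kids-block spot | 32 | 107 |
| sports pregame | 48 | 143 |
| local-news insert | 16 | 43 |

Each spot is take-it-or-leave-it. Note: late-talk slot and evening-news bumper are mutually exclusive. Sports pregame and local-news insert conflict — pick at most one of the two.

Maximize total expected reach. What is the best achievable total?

625

Midday rerun + documentary slot + evening-news bumper uses 155 of the 161 s and totals 625.
That's the maximum — no feasible swap from here does better than 625.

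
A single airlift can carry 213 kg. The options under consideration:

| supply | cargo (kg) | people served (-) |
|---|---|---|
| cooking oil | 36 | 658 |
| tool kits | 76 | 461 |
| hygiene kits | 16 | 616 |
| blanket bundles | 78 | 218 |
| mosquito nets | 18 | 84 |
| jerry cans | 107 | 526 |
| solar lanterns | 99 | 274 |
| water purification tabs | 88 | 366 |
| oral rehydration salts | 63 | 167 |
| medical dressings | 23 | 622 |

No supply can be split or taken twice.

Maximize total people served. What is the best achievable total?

2506

By people served per kg: hygiene kits 38.50, medical dressings 27.04, cooking oil 18.28 lead.
Filling by ratio: cooking oil + tool kits + hygiene kits + mosquito nets + medical dressings for 2441, with 44 kg left unused.
Replace tool kits with jerry cans: the trade gains 65 net, giving 2506 at 200 kg.
That's the maximum — no swap from here does better than 2506.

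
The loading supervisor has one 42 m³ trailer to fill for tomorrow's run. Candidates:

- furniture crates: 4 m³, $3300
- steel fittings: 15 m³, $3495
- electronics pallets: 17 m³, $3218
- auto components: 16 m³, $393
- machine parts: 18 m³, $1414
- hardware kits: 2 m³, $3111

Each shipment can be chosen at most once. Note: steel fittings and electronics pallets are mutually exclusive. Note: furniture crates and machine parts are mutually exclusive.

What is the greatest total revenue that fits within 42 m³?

10299

Taking furniture crates + steel fittings + auto components + hardware kits: 37 m³ used, 10299 in revenue.
The closest alternative, furniture crates + electronics pallets + auto components + hardware kits, reaches only 10022.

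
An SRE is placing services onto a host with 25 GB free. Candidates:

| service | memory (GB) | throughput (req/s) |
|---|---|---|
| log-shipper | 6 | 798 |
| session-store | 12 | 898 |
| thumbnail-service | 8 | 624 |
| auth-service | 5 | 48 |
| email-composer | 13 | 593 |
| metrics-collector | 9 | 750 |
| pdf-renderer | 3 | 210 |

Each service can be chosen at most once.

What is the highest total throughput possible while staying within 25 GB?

2172

Taking log-shipper + thumbnail-service + metrics-collector: 23 GB used, 2172 in throughput.
The closest alternative, log-shipper + session-store + pdf-renderer, reaches only 1906.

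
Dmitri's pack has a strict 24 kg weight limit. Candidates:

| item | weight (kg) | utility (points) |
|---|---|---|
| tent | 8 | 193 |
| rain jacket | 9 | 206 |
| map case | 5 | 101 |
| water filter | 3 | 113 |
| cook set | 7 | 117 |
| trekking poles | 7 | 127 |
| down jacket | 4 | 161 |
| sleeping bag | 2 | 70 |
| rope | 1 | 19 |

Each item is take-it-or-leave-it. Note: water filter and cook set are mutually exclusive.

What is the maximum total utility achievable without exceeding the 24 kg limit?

673

The ratio heuristic lands on tent + map case + water filter + down jacket + sleeping bag + rope (657) but leaves 1 kg idle.
Dropping map case and sleeping bag and rope frees 8 kg; slotting in rain jacket (9 kg) lifts the total to 673 at 24 kg.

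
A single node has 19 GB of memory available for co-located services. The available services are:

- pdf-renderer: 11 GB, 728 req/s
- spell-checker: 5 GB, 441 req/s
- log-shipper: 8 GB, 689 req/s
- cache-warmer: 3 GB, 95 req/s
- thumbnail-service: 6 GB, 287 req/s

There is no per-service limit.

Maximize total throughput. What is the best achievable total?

1571

Ranking by ratio (throughput/GB): spell-checker 88.20, log-shipper 86.12, pdf-renderer 66.18, thumbnail-service 47.83.
Taking the top-ratio services first gives 3×spell-checker + cache-warmer for 1418 (18 GB).
Replace spell-checker and cache-warmer with log-shipper: the trade gains 153 net, giving 1571 at 18 GB.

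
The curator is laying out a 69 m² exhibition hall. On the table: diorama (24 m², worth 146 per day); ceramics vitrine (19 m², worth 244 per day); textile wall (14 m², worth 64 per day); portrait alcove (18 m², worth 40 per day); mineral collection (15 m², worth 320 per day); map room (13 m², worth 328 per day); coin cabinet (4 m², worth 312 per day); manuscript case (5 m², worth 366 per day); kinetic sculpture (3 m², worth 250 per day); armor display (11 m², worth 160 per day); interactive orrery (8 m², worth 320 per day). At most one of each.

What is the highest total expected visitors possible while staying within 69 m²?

2140

The ratio heuristic lands on mineral collection + map room + coin cabinet + manuscript case + kinetic sculpture + armor display + interactive orrery (2056) but leaves 10 m² idle.
Replace armor display with ceramics vitrine: the trade gains 84 net, giving 2140 at 67 m².
An exhaustive check of the 2048 subsets confirms 2140.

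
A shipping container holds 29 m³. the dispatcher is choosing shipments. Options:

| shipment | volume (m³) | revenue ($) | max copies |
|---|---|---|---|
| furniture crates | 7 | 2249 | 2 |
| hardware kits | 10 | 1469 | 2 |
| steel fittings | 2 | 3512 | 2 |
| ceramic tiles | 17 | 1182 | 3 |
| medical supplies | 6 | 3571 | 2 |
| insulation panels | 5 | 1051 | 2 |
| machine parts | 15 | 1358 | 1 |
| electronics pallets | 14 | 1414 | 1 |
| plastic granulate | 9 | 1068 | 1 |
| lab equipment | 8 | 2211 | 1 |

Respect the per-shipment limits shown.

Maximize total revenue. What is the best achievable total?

Taking furniture crates + 2×steel fittings + 2×medical supplies + insulation panels: 28 m³ used, 17466 in revenue.

17466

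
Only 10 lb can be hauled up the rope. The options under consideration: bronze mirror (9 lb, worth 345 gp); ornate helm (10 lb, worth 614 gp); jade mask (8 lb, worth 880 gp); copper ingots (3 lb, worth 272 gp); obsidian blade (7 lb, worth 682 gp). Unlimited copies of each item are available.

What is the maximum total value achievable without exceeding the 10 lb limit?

954

A density-first pass picks jade mask — 880 at 8 lb.
Dropping jade mask frees 8 lb; slotting in copper ingots + obsidian blade (10 lb) lifts the total to 954 at 10 lb.
No other feasible combination exceeds 954.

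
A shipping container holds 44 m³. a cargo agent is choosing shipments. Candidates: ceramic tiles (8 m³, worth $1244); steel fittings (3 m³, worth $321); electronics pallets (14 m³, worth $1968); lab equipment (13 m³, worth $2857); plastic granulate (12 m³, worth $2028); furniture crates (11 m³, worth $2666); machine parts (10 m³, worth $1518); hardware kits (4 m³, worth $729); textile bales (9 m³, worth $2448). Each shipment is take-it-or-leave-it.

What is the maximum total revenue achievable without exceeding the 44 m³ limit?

9536

Greedy by ratio would take steel fittings + lab equipment + furniture crates + hardware kits + textile bales: 40 m³ used, total 9021.
Replace hardware kits with ceramic tiles: the trade gains 515 net, giving 9536 at 44 m³.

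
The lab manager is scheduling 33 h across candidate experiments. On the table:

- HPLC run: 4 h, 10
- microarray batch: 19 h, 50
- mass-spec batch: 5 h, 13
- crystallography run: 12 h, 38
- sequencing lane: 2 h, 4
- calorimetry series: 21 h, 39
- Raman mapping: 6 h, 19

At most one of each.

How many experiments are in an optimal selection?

3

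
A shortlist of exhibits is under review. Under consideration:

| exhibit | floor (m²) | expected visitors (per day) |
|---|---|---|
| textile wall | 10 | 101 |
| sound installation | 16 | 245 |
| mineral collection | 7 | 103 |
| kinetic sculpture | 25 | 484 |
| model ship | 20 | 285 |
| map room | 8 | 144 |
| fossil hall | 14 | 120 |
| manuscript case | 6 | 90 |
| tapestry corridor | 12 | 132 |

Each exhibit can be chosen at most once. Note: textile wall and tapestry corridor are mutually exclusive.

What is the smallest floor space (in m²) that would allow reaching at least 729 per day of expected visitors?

40

Look for the lowest-floor combination reaching 729.
Taking mineral collection + kinetic sculpture + map room gives 731 (≥ 729) for 40 m².
No combination under 40 m² hits 729.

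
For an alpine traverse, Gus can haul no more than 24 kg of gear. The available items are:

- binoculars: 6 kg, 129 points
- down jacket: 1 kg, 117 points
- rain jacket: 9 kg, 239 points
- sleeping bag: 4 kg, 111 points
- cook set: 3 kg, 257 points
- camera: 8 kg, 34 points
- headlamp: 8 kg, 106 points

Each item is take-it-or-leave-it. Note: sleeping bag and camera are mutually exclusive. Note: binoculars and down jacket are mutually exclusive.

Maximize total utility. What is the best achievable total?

736

Best packing: binoculars + rain jacket + sleeping bag + cook set — 22 kg, 736 total.
Next best is down jacket + rain jacket + sleeping bag + cook set at 724 (17 kg) — short by 12.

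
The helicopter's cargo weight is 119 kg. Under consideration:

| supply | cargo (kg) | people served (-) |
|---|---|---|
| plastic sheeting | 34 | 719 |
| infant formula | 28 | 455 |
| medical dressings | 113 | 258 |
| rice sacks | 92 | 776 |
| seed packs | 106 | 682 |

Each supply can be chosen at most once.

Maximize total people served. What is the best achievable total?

Taking plastic sheeting + infant formula: 62 kg used, 1174 in people served.
No other feasible combination exceeds 1174.

1174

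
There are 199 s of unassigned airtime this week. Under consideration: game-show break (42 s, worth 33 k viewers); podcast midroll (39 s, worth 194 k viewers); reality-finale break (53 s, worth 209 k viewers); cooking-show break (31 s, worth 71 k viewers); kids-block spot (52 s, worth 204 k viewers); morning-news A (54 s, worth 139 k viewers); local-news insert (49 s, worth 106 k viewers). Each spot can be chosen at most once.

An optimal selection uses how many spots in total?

4

The maximum expected reach within 199 s is 746.
For example podcast midroll + reality-finale break + kids-block spot + morning-news A achieves it, using 198 s.
Every optimal selection uses 4 spots.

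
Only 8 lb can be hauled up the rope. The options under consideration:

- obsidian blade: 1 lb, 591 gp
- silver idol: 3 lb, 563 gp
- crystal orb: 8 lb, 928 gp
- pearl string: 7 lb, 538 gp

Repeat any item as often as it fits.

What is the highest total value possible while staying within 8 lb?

4728

Best packing: 8×obsidian blade — 8 lb, 4728 total.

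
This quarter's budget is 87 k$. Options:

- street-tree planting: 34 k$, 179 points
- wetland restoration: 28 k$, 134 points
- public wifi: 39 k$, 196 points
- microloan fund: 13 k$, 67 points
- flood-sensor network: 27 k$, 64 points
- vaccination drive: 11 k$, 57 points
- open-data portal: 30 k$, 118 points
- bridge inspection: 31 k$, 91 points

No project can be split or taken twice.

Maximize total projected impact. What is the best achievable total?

442

Filling by ratio: street-tree planting + wetland restoration + microloan fund + vaccination drive for 437, with 1 k$ left unused.
Dropping wetland restoration and vaccination drive frees 39 k$; slotting in public wifi (39 k$) lifts the total to 442 at 86 k$.
An exhaustive check of the 256 subsets confirms 442.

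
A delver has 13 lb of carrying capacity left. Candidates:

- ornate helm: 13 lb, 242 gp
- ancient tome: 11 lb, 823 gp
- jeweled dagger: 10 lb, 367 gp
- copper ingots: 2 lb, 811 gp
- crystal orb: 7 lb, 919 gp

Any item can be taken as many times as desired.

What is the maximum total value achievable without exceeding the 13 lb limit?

6×copper ingots uses 12 of the 13 lb and totals 4866.
The spare 1 lb is too small for any remaining item, and no exchange beats 4866.

4866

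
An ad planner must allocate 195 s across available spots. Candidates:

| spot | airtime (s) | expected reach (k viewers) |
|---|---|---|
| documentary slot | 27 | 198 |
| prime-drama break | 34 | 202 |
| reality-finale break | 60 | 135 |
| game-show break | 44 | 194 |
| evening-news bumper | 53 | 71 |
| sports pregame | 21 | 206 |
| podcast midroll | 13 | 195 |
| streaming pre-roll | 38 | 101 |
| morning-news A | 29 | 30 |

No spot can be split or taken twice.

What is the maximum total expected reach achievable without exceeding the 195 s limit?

1096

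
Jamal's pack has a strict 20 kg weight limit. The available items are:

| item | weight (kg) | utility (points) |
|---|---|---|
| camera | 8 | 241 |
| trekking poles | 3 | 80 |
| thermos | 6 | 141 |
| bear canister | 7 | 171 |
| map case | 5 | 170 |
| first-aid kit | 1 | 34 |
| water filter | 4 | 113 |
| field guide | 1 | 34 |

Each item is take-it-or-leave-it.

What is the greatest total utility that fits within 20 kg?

604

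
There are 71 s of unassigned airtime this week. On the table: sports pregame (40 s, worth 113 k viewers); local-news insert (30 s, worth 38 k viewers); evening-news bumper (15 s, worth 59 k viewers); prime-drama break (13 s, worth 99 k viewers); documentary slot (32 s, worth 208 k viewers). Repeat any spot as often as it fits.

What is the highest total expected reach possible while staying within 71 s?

505

Density check — prime-drama break 7.62, documentary slot 6.50, evening-news bumper 3.93 are the best per s.
Taking the top-ratio spots first gives 5×prime-drama break for 495 (65 s).
The 26 s tied up in 2×prime-drama break is better spent on documentary slot — total rises to 505 (71 s).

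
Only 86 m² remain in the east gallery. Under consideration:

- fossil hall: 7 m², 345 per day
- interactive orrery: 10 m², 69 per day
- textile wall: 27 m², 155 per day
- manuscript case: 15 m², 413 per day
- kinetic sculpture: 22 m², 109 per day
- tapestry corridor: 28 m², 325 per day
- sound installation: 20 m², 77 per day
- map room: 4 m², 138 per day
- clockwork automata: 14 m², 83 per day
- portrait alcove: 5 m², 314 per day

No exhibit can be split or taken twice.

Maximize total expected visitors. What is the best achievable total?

Ranking by ratio (expected visitors/m²): portrait alcove 62.80, fossil hall 49.29, map room 34.50, manuscript case 27.53.
The ratio heuristic lands on fossil hall + interactive orrery + manuscript case + tapestry corridor + map room + clockwork automata + portrait alcove (1687) but leaves 3 m² idle.
The 24 m² tied up in interactive orrery and clockwork automata is better spent on textile wall — total rises to 1690 (86 m²).

1690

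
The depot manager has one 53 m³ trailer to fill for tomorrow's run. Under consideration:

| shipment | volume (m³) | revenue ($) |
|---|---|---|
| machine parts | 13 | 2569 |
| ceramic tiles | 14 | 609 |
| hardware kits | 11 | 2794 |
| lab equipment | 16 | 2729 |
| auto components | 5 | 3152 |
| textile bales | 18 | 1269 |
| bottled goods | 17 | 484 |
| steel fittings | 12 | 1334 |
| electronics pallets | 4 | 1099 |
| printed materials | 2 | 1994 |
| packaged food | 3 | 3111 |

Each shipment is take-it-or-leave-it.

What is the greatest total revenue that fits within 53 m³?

A density-first pass picks machine parts + hardware kits + auto components + steel fittings + electronics pallets + printed materials + packaged food — 16053 at 50 m³.
The 16 m³ tied up in steel fittings and electronics pallets is better spent on lab equipment — total rises to 16349 (50 m³).

16349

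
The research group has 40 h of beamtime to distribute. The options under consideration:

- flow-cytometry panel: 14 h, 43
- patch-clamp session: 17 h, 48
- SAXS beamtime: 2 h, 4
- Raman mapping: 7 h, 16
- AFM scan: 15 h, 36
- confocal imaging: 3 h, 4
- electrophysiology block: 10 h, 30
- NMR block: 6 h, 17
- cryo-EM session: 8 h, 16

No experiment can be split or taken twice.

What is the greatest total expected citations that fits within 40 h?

112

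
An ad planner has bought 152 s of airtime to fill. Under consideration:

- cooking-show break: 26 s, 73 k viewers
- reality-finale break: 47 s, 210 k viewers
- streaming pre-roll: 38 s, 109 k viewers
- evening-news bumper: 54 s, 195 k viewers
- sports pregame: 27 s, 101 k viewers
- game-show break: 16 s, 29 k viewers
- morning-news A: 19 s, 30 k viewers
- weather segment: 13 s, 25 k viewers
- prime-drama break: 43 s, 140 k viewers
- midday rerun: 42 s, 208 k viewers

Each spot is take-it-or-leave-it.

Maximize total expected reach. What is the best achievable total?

613

Ranking by ratio (expected reach/s): midday rerun 4.95, reality-finale break 4.47, sports pregame 3.74.
The ratio heuristic lands on cooking-show break + reality-finale break + sports pregame + midday rerun (592) but leaves 10 s idle.
Dropping cooking-show break and sports pregame frees 53 s; slotting in evening-news bumper (54 s) lifts the total to 613 at 143 s.
Next best is cooking-show break + reality-finale break + sports pregame + midday rerun at 592 (142 s) — short by 21.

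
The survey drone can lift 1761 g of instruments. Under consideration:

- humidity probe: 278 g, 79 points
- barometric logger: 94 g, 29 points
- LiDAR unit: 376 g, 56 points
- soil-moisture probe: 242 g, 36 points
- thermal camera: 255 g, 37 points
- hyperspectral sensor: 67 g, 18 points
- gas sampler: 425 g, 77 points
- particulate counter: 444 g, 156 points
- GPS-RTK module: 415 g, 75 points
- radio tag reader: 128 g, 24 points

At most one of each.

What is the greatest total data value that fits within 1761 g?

Filling by ratio: humidity probe + barometric logger + soil-moisture probe + hyperspectral sensor + gas sampler + particulate counter + radio tag reader for 419, with 83 g left unused.
The 370 g tied up in soil-moisture probe and radio tag reader is better spent on GPS-RTK module — total rises to 434 (1723 g).

434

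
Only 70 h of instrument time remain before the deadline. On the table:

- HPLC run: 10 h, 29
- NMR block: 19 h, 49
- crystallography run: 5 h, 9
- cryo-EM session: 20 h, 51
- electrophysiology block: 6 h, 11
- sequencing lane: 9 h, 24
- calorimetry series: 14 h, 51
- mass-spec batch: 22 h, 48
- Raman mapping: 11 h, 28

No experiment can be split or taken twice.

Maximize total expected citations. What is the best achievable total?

A density-first pass picks HPLC run + NMR block + electrophysiology block + sequencing lane + calorimetry series + Raman mapping — 192 at 69 h.
The 19 h tied up in NMR block is better spent on cryo-EM session — total rises to 194 (70 h).
Nothing else within 70 h beats 194.

194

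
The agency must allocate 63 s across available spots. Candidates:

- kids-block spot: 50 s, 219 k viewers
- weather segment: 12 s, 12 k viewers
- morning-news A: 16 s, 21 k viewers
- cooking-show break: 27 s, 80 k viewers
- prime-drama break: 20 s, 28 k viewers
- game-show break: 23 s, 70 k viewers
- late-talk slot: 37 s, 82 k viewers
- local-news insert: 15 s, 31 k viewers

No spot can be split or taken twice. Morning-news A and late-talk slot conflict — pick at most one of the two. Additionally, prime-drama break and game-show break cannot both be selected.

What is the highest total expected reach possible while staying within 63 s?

231

Density check — kids-block spot 4.38, game-show break 3.04, cooking-show break 2.96, late-talk slot 2.22 are the best per s.
Taking kids-block spot + weather segment: 62 s used, 231 in expected reach.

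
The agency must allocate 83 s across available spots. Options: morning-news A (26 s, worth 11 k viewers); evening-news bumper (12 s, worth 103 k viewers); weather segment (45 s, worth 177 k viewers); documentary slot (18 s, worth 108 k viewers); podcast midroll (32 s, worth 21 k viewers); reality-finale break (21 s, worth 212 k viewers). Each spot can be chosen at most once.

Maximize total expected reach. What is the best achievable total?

492

A density-first pass picks evening-news bumper + documentary slot + podcast midroll + reality-finale break — 444 at 83 s.
Dropping documentary slot and podcast midroll frees 50 s; slotting in weather segment (45 s) lifts the total to 492 at 78 s.
The closest alternative, evening-news bumper + documentary slot + podcast midroll + reality-finale break, reaches only 444.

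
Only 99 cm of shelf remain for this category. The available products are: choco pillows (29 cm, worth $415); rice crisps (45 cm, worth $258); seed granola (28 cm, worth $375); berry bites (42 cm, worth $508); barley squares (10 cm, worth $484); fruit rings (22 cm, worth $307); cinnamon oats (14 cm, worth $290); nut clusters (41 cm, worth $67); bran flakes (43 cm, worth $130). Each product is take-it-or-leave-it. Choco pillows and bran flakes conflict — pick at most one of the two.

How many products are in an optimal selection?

Optimal total is 1697.
choco pillows + berry bites + barley squares + cinnamon oats hits 1697 at 95 cm.
Every optimal selection uses 4 products.

4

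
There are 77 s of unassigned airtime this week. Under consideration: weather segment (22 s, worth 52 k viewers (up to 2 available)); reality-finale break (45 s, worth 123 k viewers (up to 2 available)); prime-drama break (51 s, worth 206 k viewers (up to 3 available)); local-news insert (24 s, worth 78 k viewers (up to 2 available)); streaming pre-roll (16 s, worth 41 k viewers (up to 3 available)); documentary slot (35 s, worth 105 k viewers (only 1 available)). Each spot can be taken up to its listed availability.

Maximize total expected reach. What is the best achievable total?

284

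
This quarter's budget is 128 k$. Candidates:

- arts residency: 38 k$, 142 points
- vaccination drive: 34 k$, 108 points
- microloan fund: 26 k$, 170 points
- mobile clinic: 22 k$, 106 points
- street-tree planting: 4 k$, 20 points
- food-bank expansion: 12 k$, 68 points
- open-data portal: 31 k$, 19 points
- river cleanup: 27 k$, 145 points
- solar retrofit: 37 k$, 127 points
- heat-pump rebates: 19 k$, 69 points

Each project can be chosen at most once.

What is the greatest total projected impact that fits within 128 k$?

636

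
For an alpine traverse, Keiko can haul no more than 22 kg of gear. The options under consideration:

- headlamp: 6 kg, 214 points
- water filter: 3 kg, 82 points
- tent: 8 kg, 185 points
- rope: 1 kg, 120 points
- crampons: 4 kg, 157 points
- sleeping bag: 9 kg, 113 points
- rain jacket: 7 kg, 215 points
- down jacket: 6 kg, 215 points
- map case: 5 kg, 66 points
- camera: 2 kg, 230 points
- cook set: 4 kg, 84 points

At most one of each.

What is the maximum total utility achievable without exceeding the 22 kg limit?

1018

The ratio ordering already packs tightly: headlamp + water filter + rope + crampons + down jacket + camera, 22 kg, 1018.
Every other selection either busts 22 kg or fails to beat 1018.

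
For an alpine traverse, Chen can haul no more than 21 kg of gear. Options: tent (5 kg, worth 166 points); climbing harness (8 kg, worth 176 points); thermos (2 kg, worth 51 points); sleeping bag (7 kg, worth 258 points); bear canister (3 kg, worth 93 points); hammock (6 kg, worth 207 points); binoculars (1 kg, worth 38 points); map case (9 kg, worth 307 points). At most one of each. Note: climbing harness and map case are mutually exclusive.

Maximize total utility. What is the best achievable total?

731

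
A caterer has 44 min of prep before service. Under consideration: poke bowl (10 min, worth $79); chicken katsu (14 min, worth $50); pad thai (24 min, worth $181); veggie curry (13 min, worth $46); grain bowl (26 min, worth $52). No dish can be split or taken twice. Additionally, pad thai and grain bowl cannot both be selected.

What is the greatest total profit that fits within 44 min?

Taking poke bowl + pad thai: 34 min used, 260 in profit.
Next best is chicken katsu + pad thai at 231 (38 min) — short by 29.

260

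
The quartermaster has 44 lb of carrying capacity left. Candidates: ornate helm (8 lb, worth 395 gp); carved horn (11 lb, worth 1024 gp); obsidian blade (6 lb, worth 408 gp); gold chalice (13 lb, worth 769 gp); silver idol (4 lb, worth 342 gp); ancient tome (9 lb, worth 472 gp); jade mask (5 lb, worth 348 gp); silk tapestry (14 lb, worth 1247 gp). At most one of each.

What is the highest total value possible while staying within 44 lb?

3493

A density-first pass picks carved horn + obsidian blade + silver idol + jade mask + silk tapestry — 3369 at 40 lb.
Replace jade mask with ancient tome: the trade gains 124 net, giving 3493 at 44 lb.
An exhaustive check of the 256 subsets confirms 3493.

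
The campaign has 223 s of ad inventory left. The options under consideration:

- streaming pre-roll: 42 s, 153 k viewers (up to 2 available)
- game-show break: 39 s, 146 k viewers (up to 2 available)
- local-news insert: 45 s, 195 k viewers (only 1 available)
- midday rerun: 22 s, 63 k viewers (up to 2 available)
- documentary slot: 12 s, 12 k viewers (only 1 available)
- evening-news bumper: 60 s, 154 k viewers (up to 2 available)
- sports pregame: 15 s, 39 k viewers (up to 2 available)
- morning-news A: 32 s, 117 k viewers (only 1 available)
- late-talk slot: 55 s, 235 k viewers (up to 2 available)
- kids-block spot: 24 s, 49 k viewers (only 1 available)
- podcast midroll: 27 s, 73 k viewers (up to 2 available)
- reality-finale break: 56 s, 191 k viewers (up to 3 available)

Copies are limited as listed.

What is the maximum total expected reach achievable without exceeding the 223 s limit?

A density-first pass picks game-show break + local-news insert + midday rerun + 2×late-talk slot — 874 at 216 s.
Replace local-news insert and midday rerun with streaming pre-roll + morning-news A: the trade gains 12 net, giving 886 at 223 s.

886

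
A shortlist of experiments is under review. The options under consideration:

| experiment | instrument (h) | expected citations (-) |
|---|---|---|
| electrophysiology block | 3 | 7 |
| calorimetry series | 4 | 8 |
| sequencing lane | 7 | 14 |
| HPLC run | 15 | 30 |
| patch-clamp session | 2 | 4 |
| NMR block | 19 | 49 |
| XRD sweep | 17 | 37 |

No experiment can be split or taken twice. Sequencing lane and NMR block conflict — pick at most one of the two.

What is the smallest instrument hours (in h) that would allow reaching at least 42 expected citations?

19

Look for the lowest-instrument combination reaching 42.
NMR block reaches 49 using 19 h.
No combination under 19 h hits 42.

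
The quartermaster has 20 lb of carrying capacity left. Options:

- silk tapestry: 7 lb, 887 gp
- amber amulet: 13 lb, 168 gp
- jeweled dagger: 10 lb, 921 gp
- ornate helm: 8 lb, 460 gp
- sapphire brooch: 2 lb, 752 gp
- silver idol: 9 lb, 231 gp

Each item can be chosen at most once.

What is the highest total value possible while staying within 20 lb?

2560

The ratio ordering already packs tightly: silk tapestry + jeweled dagger + sapphire brooch, 19 lb, 2560.
Runner-up jeweled dagger + ornate helm + sapphire brooch tops out at 2133.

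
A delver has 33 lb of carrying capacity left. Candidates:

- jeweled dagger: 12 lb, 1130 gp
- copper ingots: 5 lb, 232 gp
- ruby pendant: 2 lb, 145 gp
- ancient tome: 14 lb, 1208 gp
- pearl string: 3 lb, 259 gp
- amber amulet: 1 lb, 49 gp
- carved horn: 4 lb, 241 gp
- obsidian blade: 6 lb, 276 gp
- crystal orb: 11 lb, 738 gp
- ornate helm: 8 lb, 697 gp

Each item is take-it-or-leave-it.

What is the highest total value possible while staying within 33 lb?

2838

Density check — jeweled dagger 94.17, ornate helm 87.12, pearl string 86.33 are the best per lb.
Greedy by ratio would take jeweled dagger + ruby pendant + pearl string + amber amulet + carved horn + ornate helm: 30 lb used, total 2521.
The 11 lb tied up in ruby pendant and amber amulet and ornate helm is better spent on ancient tome — total rises to 2838 (33 lb).
Runner-up jeweled dagger + ruby pendant + ancient tome + pearl string + amber amulet tops out at 2791.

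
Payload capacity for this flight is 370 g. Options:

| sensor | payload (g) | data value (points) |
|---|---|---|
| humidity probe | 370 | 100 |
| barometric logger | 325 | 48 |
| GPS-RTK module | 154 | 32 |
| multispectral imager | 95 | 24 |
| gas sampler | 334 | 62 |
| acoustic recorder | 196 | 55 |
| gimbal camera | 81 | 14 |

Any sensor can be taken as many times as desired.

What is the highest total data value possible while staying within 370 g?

100

Greedy by ratio would take multispectral imager + acoustic recorder: 291 g used, total 79.
Replace multispectral imager and acoustic recorder with humidity probe: the trade gains 21 net, giving 100 at 370 g.
No other feasible combination exceeds 100.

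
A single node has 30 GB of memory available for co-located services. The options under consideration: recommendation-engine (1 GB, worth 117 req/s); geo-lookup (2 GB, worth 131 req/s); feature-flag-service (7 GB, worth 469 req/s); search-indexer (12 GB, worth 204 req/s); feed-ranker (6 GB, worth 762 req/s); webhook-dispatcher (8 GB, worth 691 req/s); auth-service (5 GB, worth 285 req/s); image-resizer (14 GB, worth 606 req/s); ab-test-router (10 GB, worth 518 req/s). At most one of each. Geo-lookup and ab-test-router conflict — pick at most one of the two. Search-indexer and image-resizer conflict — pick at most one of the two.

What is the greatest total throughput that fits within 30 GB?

Best packing: recommendation-engine + geo-lookup + feature-flag-service + feed-ranker + webhook-dispatcher + auth-service — 29 GB, 2455 total.
The closest alternative, recommendation-engine + feed-ranker + webhook-dispatcher + auth-service + ab-test-router, reaches only 2373.

2455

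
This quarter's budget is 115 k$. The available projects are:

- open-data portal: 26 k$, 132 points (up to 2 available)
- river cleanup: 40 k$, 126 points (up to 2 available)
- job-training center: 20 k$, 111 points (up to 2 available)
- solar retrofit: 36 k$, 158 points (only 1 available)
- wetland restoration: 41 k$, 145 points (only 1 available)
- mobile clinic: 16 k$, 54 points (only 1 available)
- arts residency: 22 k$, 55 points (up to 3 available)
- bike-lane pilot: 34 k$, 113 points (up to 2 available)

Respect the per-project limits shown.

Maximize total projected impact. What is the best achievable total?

541

By projected impact per k$: job-training center 5.55, open-data portal 5.08, solar retrofit 4.39, wetland restoration 3.54 lead.
Taking the top-ratio projects first gives 2×open-data portal + 2×job-training center + mobile clinic for 540 (108 k$).
Replace mobile clinic with arts residency: the trade gains 1 net, giving 541 at 114 k$.
The spare 1 k$ is too small for any remaining project, and no exchange beats 541.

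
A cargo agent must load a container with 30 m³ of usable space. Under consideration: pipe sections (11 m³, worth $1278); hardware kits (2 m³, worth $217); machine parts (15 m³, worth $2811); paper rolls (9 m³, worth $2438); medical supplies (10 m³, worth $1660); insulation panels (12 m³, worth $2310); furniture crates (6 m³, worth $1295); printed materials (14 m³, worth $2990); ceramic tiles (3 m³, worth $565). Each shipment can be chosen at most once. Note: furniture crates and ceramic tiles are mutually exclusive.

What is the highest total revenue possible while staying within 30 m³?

Taking paper rolls + furniture crates + printed materials: 29 m³ used, 6723 in revenue.

6723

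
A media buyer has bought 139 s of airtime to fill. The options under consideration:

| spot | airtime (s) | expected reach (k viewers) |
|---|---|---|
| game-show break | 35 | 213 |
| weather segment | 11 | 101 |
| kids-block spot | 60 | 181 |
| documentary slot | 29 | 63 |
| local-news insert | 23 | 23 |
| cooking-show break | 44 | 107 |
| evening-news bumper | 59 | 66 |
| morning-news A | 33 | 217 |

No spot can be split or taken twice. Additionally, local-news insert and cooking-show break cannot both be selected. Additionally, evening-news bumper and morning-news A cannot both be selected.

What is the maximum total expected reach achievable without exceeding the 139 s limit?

Density check — weather segment 9.18, morning-news A 6.58, game-show break 6.09 are the best per s.
Game-show break + weather segment + kids-block spot + morning-news A uses 139 of the 139 s and totals 712.

712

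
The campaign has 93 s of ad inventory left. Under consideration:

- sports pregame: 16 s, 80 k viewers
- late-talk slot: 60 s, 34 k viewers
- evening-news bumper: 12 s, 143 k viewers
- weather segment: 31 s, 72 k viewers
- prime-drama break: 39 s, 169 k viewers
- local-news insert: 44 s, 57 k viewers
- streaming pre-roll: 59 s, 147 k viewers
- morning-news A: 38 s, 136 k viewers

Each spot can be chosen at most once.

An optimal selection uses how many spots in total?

3

The maximum expected reach within 93 s is 448.
For example evening-news bumper + prime-drama break + morning-news A achieves it, using 89 s.
Any selection reaching 448 contains exactly 3 spots.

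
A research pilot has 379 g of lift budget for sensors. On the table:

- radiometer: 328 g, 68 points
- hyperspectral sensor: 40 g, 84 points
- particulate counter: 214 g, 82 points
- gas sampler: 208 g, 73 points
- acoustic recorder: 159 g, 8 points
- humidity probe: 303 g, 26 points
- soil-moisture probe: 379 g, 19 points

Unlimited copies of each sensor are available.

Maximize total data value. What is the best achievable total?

Best packing: 9×hyperspectral sensor — 360 g, 756 total.
Every other selection either busts 379 g or fails to beat 756.

756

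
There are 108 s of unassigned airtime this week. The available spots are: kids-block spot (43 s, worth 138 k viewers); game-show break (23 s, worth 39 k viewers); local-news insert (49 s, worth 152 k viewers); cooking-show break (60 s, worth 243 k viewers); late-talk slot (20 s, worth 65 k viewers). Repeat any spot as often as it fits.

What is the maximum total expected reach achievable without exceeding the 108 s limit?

381

Filling by ratio: cooking-show break + 2×late-talk slot for 373, with 8 s left unused.
Dropping 2×late-talk slot frees 40 s; slotting in kids-block spot (43 s) lifts the total to 381 at 103 s.
No other feasible combination exceeds 381.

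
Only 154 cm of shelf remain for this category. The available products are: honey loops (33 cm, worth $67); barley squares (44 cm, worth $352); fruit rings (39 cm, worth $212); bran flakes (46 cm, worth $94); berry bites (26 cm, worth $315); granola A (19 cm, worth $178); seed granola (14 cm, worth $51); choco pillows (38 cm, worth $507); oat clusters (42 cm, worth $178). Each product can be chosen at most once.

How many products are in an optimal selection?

5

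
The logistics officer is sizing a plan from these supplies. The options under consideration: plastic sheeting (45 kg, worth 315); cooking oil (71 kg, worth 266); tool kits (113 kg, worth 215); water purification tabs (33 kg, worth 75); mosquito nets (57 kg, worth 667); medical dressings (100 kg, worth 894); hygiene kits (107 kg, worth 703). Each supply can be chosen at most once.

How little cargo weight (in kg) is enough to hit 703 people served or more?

90

Minimise kg subject to total people served ≥ 703.
water purification tabs + mosquito nets: 742 people served at 90 kg.
No combination under 90 kg hits 703.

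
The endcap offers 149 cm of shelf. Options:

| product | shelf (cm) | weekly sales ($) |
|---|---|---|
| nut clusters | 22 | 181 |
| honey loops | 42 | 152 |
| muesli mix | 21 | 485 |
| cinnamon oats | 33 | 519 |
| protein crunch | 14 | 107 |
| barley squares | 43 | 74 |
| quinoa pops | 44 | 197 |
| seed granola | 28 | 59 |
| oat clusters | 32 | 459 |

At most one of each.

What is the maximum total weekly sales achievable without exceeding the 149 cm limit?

Taking the top-ratio products first gives nut clusters + muesli mix + cinnamon oats + protein crunch + oat clusters for 1751 (122 cm).
Replace nut clusters with quinoa pops: the trade gains 16 net, giving 1767 at 144 cm.
Runner-up nut clusters + muesli mix + cinnamon oats + protein crunch + oat clusters tops out at 1751.

1767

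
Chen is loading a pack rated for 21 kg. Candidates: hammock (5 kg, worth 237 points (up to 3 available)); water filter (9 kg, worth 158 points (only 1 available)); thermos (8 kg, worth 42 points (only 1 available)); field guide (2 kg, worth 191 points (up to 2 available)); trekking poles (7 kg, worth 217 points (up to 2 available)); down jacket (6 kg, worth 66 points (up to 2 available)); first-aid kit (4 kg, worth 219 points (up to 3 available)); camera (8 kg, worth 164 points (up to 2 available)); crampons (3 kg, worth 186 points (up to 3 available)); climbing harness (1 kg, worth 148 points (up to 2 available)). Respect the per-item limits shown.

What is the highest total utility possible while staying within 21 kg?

Ranking by ratio (utility/kg): climbing harness 148.00, field guide 95.50, crampons 62.00.
A density-first pass picks 2×field guide + first-aid kit + 3×crampons + 2×climbing harness — 1455 at 19 kg.
Replace 2×crampons with 2×first-aid kit: the trade gains 66 net, giving 1521 at 21 kg.
That's the maximum — no swap from here does better than 1521.

1521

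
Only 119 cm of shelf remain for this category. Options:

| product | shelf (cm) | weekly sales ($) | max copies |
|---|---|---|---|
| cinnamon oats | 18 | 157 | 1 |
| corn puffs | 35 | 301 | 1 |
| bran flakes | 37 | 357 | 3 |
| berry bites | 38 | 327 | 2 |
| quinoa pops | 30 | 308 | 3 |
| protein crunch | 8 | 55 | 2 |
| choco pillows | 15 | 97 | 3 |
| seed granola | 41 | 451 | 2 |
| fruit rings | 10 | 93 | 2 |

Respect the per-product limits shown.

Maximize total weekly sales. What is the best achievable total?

1259

A density-first pass picks quinoa pops + 2×seed granola — 1210 at 112 cm.
Dropping quinoa pops frees 30 cm; slotting in bran flakes (37 cm) lifts the total to 1259 at 119 cm.
That's the maximum — no swap from here does better than 1259.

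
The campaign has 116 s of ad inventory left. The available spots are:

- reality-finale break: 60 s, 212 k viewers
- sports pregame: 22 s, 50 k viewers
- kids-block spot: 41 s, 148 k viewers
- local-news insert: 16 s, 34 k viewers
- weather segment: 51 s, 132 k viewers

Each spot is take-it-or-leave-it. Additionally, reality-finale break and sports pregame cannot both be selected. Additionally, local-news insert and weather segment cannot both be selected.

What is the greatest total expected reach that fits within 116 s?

Density check — kids-block spot 3.61, reality-finale break 3.53, weather segment 2.59 are the best per s.
The ratio ordering already packs tightly: reality-finale break + kids-block spot, 101 s, 360.
No other feasible combination exceeds 360.

360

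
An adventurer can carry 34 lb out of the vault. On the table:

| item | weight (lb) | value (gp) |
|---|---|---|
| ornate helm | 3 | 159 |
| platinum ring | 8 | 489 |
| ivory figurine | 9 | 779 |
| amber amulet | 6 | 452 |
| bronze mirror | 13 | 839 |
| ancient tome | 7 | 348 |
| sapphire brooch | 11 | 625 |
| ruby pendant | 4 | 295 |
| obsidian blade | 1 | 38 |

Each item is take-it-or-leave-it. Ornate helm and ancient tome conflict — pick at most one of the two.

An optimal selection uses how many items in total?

The maximum value within 34 lb is 2403.
ivory figurine + amber amulet + bronze mirror + ruby pendant + obsidian blade hits 2403 at 33 lb.
Any selection reaching 2403 contains exactly 5 items.

5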